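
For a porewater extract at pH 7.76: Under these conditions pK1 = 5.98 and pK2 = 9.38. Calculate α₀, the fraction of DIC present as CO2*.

α₀ = 1 / (1 + K1/[H⁺] + K1K2/[H⁺]²) = 1 / (1 + 10^+1.78 + 10^+0.16)
   = 1 / (1 + 60.256 + 1.4454) = 1/62.701 = 0.01595

α₀ = 0.0159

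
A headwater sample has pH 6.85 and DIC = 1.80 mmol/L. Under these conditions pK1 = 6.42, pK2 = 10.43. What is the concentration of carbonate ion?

α₂ = 1 / (1 + [H⁺]/K2 + [H⁺]²/(K1K2)) = 1 / (1 + 10^+3.58 + 10^+3.15)
   = 1 / (1 + 3801.9 + 1412.5) = 1/5215.4 = 0.0001917
[CO3²⁻] = α₂ × DIC = 0.0001917 × 1.80 = 0.000345 mmol/L = 0.345 μmol/L

[CO3²⁻] = 0.345 μmol/L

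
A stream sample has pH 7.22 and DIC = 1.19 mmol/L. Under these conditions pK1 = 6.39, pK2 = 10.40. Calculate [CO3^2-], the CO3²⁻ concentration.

[CO3²⁻] = 0.685 μmol/L

α₂ = 1 / (1 + [H⁺]/K2 + [H⁺]²/(K1K2)) = 1 / (1 + 10^+3.18 + 10^+2.35)
   = 1 / (1 + 1513.6 + 223.87) = 1/1738.4 = 0.0005752
[CO3²⁻] = α₂ × DIC = 0.0005752 × 1.19 = 0.000685 mmol/L = 0.685 μmol/L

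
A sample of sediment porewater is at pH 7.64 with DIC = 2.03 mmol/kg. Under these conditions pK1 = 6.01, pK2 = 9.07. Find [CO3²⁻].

α₂ = 1 / (1 + [H⁺]/K2 + [H⁺]²/(K1K2)) = 1 / (1 + 10^+1.43 + 10^-0.20)
   = 1 / (1 + 26.915 + 0.63096) = 1/28.546 = 0.03503
[CO3²⁻] = α₂ × DIC = 0.03503 × 2.03 = 0.0711 mmol/kg

[CO3²⁻] = 0.0711 mmol/kg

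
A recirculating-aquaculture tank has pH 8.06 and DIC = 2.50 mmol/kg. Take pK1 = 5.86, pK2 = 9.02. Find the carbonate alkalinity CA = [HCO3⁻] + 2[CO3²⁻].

CA = [HCO3⁻] + 2[CO3²⁻] = (α₁ + 2α₂)·DIC
At pH 8.06: [H⁺]/K1 = 10^-2.20 = 0.0063096, K2/[H⁺] = 10^-0.96 = 0.10965
α₁ = 1/(1 + 0.0063096 + 0.10965) = 1/1.1160 = 0.8961; α₂ = α₁·K2/[H⁺] = 0.09825
α₁ + 2α₂ = 1.0926
CA = 1.0926 × 2.50 = 2.73 mmol/kg

CA = 2.73 mmol/kg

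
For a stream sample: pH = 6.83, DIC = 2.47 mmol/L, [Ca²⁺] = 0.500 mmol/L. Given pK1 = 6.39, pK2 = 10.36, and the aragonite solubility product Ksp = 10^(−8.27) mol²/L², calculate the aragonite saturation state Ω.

Ω = 0.0498

α₂ = 1 / (1 + [H⁺]/K2 + [H⁺]²/(K1K2)) = 1 / (1 + 10^+3.53 + 10^+3.09)
   = 1 / (1 + 3388.4 + 1230.3) = 1/4619.7 = 0.0002165
[CO3²⁻] = α₂ × DIC = 0.0002165 × 2.47 = 0.0005347 mmol/L = 0.5347 μmol/L
Ksp = 10^(−8.27) = 5.370×10^-9
Ω = [Ca²⁺][CO3²⁻]/Ksp = (0.500×10^-3)(5.347×10^-7) / 5.370×10^-9 = 0.0498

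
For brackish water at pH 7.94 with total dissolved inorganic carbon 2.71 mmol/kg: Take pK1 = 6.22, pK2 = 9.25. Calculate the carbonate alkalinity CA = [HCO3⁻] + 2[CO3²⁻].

CA = [HCO3⁻] + 2[CO3²⁻] = (α₁ + 2α₂)·DIC
At pH 7.94: [H⁺]/K1 = 10^-1.72 = 0.019055, K2/[H⁺] = 10^-1.31 = 0.048978
α₁ = 1/(1 + 0.019055 + 0.048978) = 1/1.0680 = 0.9363; α₂ = α₁·K2/[H⁺] = 0.04586
α₁ + 2α₂ = 1.0280
CA = 1.0280 × 2.71 = 2.79 mmol/kg

CA = 2.79 mmol/kg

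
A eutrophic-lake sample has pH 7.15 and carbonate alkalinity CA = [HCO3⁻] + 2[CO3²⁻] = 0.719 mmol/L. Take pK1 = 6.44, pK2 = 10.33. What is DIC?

DIC = 0.859 mmol/L

CA = [HCO3⁻] + 2[CO3²⁻] = (α₁ + 2α₂)·DIC
At pH 7.15: [H⁺]/K1 = 10^-0.71 = 0.19498, K2/[H⁺] = 10^-3.18 = 0.00066069
α₁ = 1/(1 + 0.19498 + 0.00066069) = 1/1.1956 = 0.8364; α₂ = α₁·K2/[H⁺] = 0.0005526
α₁ + 2α₂ = 0.8375
DIC = CA / (α₁ + 2α₂) = 0.719 / 0.8375 = 0.859 mmol/L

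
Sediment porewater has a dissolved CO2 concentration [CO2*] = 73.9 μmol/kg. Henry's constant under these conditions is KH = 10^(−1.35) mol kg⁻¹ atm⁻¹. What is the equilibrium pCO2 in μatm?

KH = 10^(−1.35) = 4.467×10^-2 mol kg⁻¹ atm⁻¹
pCO2 = [CO2*]/KH = 73.9×10^-6 / 4.467×10^-2 = 1.65×10^-3 atm = 1650 μatm

pCO2 = 1650 μatm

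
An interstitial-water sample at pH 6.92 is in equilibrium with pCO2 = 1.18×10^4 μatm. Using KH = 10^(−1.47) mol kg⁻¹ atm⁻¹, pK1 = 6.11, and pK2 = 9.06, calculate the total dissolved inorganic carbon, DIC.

[CO2*] = KH · pCO2 = 10^(−1.47) × 1.18×10^4×10^-6 = 3.998×10^-4 mol/kg
α₀ = 1/(1 + K1/[H⁺] + K1K2/[H⁺]²) = 1/(1 + 10^+0.81 + 10^-1.33) = 0.1333
DIC = [CO2*]/α₀ = 3.998×10^-4 / 0.1333 = 3.00 mmol/kg

DIC = 3.00 mmol/kg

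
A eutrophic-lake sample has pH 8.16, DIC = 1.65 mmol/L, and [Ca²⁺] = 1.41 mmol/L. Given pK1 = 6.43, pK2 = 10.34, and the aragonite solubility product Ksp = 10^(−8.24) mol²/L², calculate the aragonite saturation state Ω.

Ω = 2.61

α₂ = 1 / (1 + [H⁺]/K2 + [H⁺]²/(K1K2)) = 1 / (1 + 10^+2.18 + 10^+0.45)
   = 1 / (1 + 151.36 + 2.8184) = 1/155.17 = 0.006444
[CO3²⁻] = α₂ × DIC = 0.006444 × 1.65 = 0.01063 mmol/L = 10.63 μmol/L
Ksp = 10^(−8.24) = 5.754×10^-9
Ω = [Ca²⁺][CO3²⁻]/Ksp = (1.41×10^-3)(1.063×10^-5) / 5.754×10^-9 = 2.61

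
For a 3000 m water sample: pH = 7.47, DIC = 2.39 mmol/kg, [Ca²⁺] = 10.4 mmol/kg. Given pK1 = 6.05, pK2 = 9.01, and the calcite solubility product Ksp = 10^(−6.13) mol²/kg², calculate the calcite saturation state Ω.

α₂ = 1 / (1 + [H⁺]/K2 + [H⁺]²/(K1K2)) = 1 / (1 + 10^+1.54 + 10^+0.12)
   = 1 / (1 + 34.674 + 1.3183) = 1/36.992 = 0.02703
[CO3²⁻] = α₂ × DIC = 0.02703 × 2.39 = 0.06461 mmol/kg
Ksp = 10^(−6.13) = 7.413×10^-7
Ω = [Ca²⁺][CO3²⁻]/Ksp = (10.4×10^-3)(6.461×10^-5) / 7.413×10^-7 = 0.906

Ω = 0.906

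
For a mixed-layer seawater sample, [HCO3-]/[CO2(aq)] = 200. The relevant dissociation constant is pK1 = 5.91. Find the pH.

From K1 = [H⁺][HCO3-]/[CO2(aq)]:  pH = pK1 + log₁₀([HCO3-]/[CO2(aq)])
log₁₀(200) = +2.301
pH = 5.91 + (+2.301) = 8.21

pH = 8.21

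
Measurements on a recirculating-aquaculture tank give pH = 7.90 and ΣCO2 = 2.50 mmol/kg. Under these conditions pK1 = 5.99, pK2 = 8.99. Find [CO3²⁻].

α₂ = 1 / (1 + [H⁺]/K2 + [H⁺]²/(K1K2)) = 1 / (1 + 10^+1.09 + 10^-0.82)
   = 1 / (1 + 12.303 + 0.15136) = 1/13.454 = 0.07433
[CO3²⁻] = α₂ × DIC = 0.07433 × 2.50 = 0.186 mmol/kg

[CO3²⁻] = 0.186 mmol/kg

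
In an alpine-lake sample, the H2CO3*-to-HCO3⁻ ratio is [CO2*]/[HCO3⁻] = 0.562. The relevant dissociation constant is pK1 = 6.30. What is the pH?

pH = 6.55

From K1 = [H⁺][HCO3⁻]/[CO2*]:  pH = pK1 − log₁₀([CO2*]/[HCO3⁻])
log₁₀(0.562) = -0.250
pH = 6.30 − (-0.250) = 6.55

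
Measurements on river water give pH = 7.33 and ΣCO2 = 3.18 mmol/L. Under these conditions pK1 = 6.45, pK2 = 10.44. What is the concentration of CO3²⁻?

α₂ = 1 / (1 + [H⁺]/K2 + [H⁺]²/(K1K2)) = 1 / (1 + 10^+3.11 + 10^+2.23)
   = 1 / (1 + 1288.2 + 169.82) = 1/1459.1 = 0.0006854
[CO3²⁻] = α₂ × DIC = 0.0006854 × 3.18 = 0.00218 mmol/L = 2.18 μmol/L

[CO3²⁻] = 2.18 μmol/L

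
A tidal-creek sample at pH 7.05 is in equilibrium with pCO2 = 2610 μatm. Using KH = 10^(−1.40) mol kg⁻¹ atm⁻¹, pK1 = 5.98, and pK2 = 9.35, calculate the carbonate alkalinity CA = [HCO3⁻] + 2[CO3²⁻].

[CO2*] = KH · pCO2 = 10^(−1.40) × 2610×10^-6 = 1.039×10^-4 mol/kg
α₀ = 1/(1 + K1/[H⁺] + K1K2/[H⁺]²) = 1/(1 + 10^+1.07 + 10^-1.23) = 0.07808
DIC = [CO2*]/α₀ = 1.039×10^-4 / 0.07808 = 1.331 mmol/kg
CA = (α₁ + 2α₂)·DIC = (0.9173 + 2×0.004598) × 1.331 = 1.23 mmol/kg

CA = 1.23 mmol/kg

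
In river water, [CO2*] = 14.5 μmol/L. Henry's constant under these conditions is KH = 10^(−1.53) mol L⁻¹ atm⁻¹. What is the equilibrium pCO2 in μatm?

pCO2 = 491 μatm

KH = 10^(−1.53) = 2.951×10^-2 mol L⁻¹ atm⁻¹
pCO2 = [CO2*]/KH = 14.5×10^-6 / 2.951×10^-2 = 4.91×10^-4 atm = 491 μatm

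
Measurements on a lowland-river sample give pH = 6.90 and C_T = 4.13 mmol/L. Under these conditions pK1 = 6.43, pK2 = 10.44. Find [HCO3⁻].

[HCO3⁻] = 3.08 mmol/L

α₁ = 1 / (1 + [H⁺]/K1 + K2/[H⁺]) = 1 / (1 + 10^-0.47 + 10^-3.54)
   = 1 / (1 + 0.33884 + 0.00028840) = 1/1.3391 = 0.7468
[HCO3⁻] = α₁ × DIC = 0.7468 × 4.13 = 3.08 mmol/L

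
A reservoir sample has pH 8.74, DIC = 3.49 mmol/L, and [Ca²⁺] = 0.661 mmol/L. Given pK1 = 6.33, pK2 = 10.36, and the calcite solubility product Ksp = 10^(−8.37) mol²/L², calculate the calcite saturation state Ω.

α₂ = 1 / (1 + [H⁺]/K2 + [H⁺]²/(K1K2)) = 1 / (1 + 10^+1.62 + 10^-0.79)
   = 1 / (1 + 41.687 + 0.16218) = 1/42.849 = 0.02334
[CO3²⁻] = α₂ × DIC = 0.02334 × 3.49 = 0.08145 mmol/L
Ksp = 10^(−8.37) = 4.266×10^-9
Ω = [Ca²⁺][CO3²⁻]/Ksp = (0.661×10^-3)(8.145×10^-5) / 4.266×10^-9 = 12.6

Ω = 12.6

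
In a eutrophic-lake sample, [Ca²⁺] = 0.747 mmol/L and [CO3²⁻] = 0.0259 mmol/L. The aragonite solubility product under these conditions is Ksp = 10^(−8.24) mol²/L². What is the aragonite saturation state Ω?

Ω = 3.36

Ksp = 10^(−8.24) = 5.754×10^-9
Ω = [Ca²⁺][CO3²⁻]/Ksp = (0.747×10^-3)(0.0259×10^-3) / 5.754×10^-9 = 3.36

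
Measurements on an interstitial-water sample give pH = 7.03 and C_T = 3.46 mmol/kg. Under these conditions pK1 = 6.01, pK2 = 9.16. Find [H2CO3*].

α₀ = 1 / (1 + K1/[H⁺] + K1K2/[H⁺]²) = 1 / (1 + 10^+1.02 + 10^-1.11)
   = 1 / (1 + 10.471 + 0.077625) = 1/11.549 = 0.08659
[CO2*] = α₀ × DIC = 0.08659 × 3.46 = 0.300 mmol/kg

[CO2*] = 0.300 mmol/kg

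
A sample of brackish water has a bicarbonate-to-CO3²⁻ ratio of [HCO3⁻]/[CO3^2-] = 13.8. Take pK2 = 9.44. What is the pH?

From K2 = [H⁺][CO3^2-]/[HCO3⁻]:  pH = pK2 − log₁₀([HCO3⁻]/[CO3^2-])
log₁₀(13.8) = +1.140
pH = 9.44 − (+1.140) = 8.30

pH = 8.30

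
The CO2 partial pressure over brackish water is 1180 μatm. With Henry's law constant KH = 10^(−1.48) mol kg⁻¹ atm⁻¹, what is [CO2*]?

KH = 10^(−1.48) = 3.311×10^-2 mol kg⁻¹ atm⁻¹
[CO2*] = KH · pCO2 = 3.311×10^-2 × 1180×10^-6 atm = 3.91×10^-5 mol/kg

[CO2*] = 39.1 μmol/kg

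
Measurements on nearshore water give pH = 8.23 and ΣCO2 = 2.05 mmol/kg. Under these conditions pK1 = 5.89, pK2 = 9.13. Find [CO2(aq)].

α₀ = 1 / (1 + K1/[H⁺] + K1K2/[H⁺]²) = 1 / (1 + 10^+2.34 + 10^+1.44)
   = 1 / (1 + 218.78 + 27.542) = 1/247.32 = 0.004043
[CO2*] = α₀ × DIC = 0.004043 × 2.05 = 0.00829 mmol/kg = 8.29 μmol/kg

[CO2*] = 8.29 μmol/kg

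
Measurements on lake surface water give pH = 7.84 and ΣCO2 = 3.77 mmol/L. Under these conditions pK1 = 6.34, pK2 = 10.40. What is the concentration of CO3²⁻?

α₂ = 1 / (1 + [H⁺]/K2 + [H⁺]²/(K1K2)) = 1 / (1 + 10^+2.56 + 10^+1.06)
   = 1 / (1 + 363.08 + 11.482) = 1/375.56 = 0.002663
[CO3²⁻] = α₂ × DIC = 0.002663 × 3.77 = 0.0100 mmol/L = 10.0 μmol/L

[CO3²⁻] = 10.0 μmol/L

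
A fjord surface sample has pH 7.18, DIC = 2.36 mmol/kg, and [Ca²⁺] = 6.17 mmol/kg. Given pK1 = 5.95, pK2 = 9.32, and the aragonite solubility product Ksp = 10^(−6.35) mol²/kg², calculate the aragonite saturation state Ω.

α₂ = 1 / (1 + [H⁺]/K2 + [H⁺]²/(K1K2)) = 1 / (1 + 10^+2.14 + 10^+0.91)
   = 1 / (1 + 138.04 + 8.1283) = 1/147.17 = 0.006795
[CO3²⁻] = α₂ × DIC = 0.006795 × 2.36 = 0.01604 mmol/kg = 16.04 μmol/kg
Ksp = 10^(−6.35) = 4.467×10^-7
Ω = [Ca²⁺][CO3²⁻]/Ksp = (6.17×10^-3)(1.604×10^-5) / 4.467×10^-7 = 0.222

Ω = 0.222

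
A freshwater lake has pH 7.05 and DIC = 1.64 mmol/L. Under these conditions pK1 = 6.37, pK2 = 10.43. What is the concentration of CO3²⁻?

α₂ = 1 / (1 + [H⁺]/K2 + [H⁺]²/(K1K2)) = 1 / (1 + 10^+3.38 + 10^+2.70)
   = 1 / (1 + 2398.8 + 501.19) = 1/2901.0 = 0.0003447
[CO3²⁻] = α₂ × DIC = 0.0003447 × 1.64 = 0.000565 mmol/L = 0.565 μmol/L

[CO3²⁻] = 0.565 μmol/L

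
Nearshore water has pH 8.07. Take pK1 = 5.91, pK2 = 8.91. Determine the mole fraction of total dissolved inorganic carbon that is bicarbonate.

α₁ = 1 / (1 + [H⁺]/K1 + K2/[H⁺]) = 1 / (1 + 10^-2.16 + 10^-0.84)
   = 1 / (1 + 0.0069183 + 0.14454) = 1/1.1515 = 0.8685

α₁ = 0.868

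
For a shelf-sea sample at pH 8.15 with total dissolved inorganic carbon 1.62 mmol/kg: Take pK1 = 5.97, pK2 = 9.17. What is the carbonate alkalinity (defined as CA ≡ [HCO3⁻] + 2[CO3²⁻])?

CA = [HCO3⁻] + 2[CO3²⁻] = (α₁ + 2α₂)·DIC
At pH 8.15: [H⁺]/K1 = 10^-2.18 = 0.0066069, K2/[H⁺] = 10^-1.02 = 0.095499
α₁ = 1/(1 + 0.0066069 + 0.095499) = 1/1.1021 = 0.9074; α₂ = α₁·K2/[H⁺] = 0.08665
α₁ + 2α₂ = 1.0807
CA = 1.0807 × 1.62 = 1.75 mmol/kg

CA = 1.75 mmol/kg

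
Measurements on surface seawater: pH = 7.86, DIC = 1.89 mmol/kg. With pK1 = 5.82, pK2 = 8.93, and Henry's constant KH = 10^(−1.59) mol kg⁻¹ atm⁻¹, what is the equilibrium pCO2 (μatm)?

pCO2 = 613 μatm

α₀ = 1 / (1 + K1/[H⁺] + K1K2/[H⁺]²) = 1 / (1 + 10^+2.04 + 10^+0.97)
   = 1 / (1 + 109.65 + 9.3325) = 1/119.98 = 0.008335
[CO2*] = α₀ × DIC = 0.008335 × 1.89 = 0.01575 mmol/kg = 15.75 μmol/kg
pCO2 = [CO2*]/KH = 1.575×10^-5 / 2.570×10^-2 = 613 μatm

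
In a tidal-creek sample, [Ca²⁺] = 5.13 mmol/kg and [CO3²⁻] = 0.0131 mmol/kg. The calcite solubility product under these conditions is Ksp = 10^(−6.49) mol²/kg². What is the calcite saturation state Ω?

Ω = 0.208

Ksp = 10^(−6.49) = 3.236×10^-7
Ω = [Ca²⁺][CO3²⁻]/Ksp = (5.13×10^-3)(0.0131×10^-3) / 3.236×10^-7 = 0.208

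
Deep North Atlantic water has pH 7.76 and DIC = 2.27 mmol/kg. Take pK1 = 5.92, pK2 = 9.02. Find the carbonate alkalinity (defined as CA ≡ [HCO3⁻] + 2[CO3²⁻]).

CA = [HCO3⁻] + 2[CO3²⁻] = (α₁ + 2α₂)·DIC
At pH 7.76: [H⁺]/K1 = 10^-1.84 = 0.014454, K2/[H⁺] = 10^-1.26 = 0.054954
α₁ = 1/(1 + 0.014454 + 0.054954) = 1/1.0694 = 0.9351; α₂ = α₁·K2/[H⁺] = 0.05139
α₁ + 2α₂ = 1.0379
CA = 1.0379 × 2.27 = 2.36 mmol/kg

CA = 2.36 mmol/kg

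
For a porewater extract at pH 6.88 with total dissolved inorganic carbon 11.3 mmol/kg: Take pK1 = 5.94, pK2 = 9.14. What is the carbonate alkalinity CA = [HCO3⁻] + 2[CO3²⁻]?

CA = [HCO3⁻] + 2[CO3²⁻] = (α₁ + 2α₂)·DIC
At pH 6.88: [H⁺]/K1 = 10^-0.94 = 0.11482, K2/[H⁺] = 10^-2.26 = 0.0054954
α₁ = 1/(1 + 0.11482 + 0.0054954) = 1/1.1203 = 0.8926; α₂ = α₁·K2/[H⁺] = 0.004905
α₁ + 2α₂ = 0.9024
CA = 0.9024 × 11.3 = 10.2 mmol/kg

CA = 10.2 mmol/kg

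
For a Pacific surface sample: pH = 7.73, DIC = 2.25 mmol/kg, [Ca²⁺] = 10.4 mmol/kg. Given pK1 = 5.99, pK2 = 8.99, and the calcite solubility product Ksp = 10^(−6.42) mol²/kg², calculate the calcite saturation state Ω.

α₂ = 1 / (1 + [H⁺]/K2 + [H⁺]²/(K1K2)) = 1 / (1 + 10^+1.26 + 10^-0.48)
   = 1 / (1 + 18.197 + 0.33113) = 1/19.528 = 0.05121
[CO3²⁻] = α₂ × DIC = 0.05121 × 2.25 = 0.1152 mmol/kg
Ksp = 10^(−6.42) = 3.802×10^-7
Ω = [Ca²⁺][CO3²⁻]/Ksp = (10.4×10^-3)(1.152×10^-4) / 3.802×10^-7 = 3.15

Ω = 3.15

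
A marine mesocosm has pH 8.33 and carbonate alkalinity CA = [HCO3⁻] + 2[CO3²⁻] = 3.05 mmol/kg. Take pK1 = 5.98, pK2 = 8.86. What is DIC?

DIC = 2.49 mmol/kg

CA = [HCO3⁻] + 2[CO3²⁻] = (α₁ + 2α₂)·DIC
At pH 8.33: [H⁺]/K1 = 10^-2.35 = 0.0044668, K2/[H⁺] = 10^-0.53 = 0.29512
α₁ = 1/(1 + 0.0044668 + 0.29512) = 1/1.2996 = 0.7695; α₂ = α₁·K2/[H⁺] = 0.2271
α₁ + 2α₂ = 1.2237
DIC = CA / (α₁ + 2α₂) = 3.05 / 1.2237 = 2.49 mmol/kg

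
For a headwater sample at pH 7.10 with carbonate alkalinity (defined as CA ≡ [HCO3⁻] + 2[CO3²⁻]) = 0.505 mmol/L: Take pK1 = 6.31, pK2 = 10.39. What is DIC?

CA = [HCO3⁻] + 2[CO3²⁻] = (α₁ + 2α₂)·DIC
At pH 7.10: [H⁺]/K1 = 10^-0.79 = 0.16218, K2/[H⁺] = 10^-3.29 = 0.00051286
α₁ = 1/(1 + 0.16218 + 0.00051286) = 1/1.1627 = 0.8601; α₂ = α₁·K2/[H⁺] = 0.0004411
α₁ + 2α₂ = 0.8610
DIC = CA / (α₁ + 2α₂) = 0.505 / 0.8610 = 0.587 mmol/L

DIC = 0.587 mmol/L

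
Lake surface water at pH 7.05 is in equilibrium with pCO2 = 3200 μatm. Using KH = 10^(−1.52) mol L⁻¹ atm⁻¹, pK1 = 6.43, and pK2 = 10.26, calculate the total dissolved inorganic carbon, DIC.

[CO2*] = KH · pCO2 = 10^(−1.52) × 3200×10^-6 = 9.664×10^-5 mol/L
α₀ = 1/(1 + K1/[H⁺] + K1K2/[H⁺]²) = 1/(1 + 10^+0.62 + 10^-2.59) = 0.1934
DIC = [CO2*]/α₀ = 9.664×10^-5 / 0.1934 = 0.500 mmol/L

DIC = 0.500 mmol/L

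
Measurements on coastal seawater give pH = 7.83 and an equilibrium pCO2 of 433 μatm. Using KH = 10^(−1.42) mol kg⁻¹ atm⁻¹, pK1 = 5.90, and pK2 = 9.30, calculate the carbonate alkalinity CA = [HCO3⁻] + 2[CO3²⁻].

CA = 1.50 mmol/kg

[CO2*] = KH · pCO2 = 10^(−1.42) × 433×10^-6 = 1.646×10^-5 mol/kg
α₀ = 1/(1 + K1/[H⁺] + K1K2/[H⁺]²) = 1/(1 + 10^+1.93 + 10^+0.46) = 0.01124
DIC = [CO2*]/α₀ = 1.646×10^-5 / 0.01124 = 1.465 mmol/kg
CA = (α₁ + 2α₂)·DIC = (0.9564 + 2×0.03241) × 1.465 = 1.50 mmol/kg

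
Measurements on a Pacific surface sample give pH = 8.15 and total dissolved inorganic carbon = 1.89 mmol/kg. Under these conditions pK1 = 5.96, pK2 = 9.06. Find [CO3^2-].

α₂ = 1 / (1 + [H⁺]/K2 + [H⁺]²/(K1K2)) = 1 / (1 + 10^+0.91 + 10^-1.28)
   = 1 / (1 + 8.1283 + 0.052481) = 1/9.1808 = 0.1089
[CO3²⁻] = α₂ × DIC = 0.1089 × 1.89 = 0.206 mmol/kg

[CO3²⁻] = 0.206 mmol/kg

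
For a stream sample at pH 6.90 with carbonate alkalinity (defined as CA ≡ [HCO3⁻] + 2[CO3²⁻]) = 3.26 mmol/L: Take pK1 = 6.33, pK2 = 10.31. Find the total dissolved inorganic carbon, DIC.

DIC = 4.14 mmol/L

CA = [HCO3⁻] + 2[CO3²⁻] = (α₁ + 2α₂)·DIC
At pH 6.90: [H⁺]/K1 = 10^-0.57 = 0.26915, K2/[H⁺] = 10^-3.41 = 0.00038905
α₁ = 1/(1 + 0.26915 + 0.00038905) = 1/1.2695 = 0.7877; α₂ = α₁·K2/[H⁺] = 0.0003064
α₁ + 2α₂ = 0.7883
DIC = CA / (α₁ + 2α₂) = 3.26 / 0.7883 = 4.14 mmol/L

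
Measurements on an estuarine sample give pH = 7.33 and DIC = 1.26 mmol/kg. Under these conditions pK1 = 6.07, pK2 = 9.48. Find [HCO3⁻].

[HCO3⁻] = 1.19 mmol/kg

α₁ = 1 / (1 + [H⁺]/K1 + K2/[H⁺]) = 1 / (1 + 10^-1.26 + 10^-2.15)
   = 1 / (1 + 0.054954 + 0.0070795) = 1/1.0620 = 0.9416
[HCO3⁻] = α₁ × DIC = 0.9416 × 1.26 = 1.19 mmol/kg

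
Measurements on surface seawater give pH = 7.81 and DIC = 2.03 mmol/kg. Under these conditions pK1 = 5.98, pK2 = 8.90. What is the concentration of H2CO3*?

α₀ = 1 / (1 + K1/[H⁺] + K1K2/[H⁺]²) = 1 / (1 + 10^+1.83 + 10^+0.74)
   = 1 / (1 + 67.608 + 5.4954) = 1/74.104 = 0.01349
[CO2*] = α₀ × DIC = 0.01349 × 2.03 = 0.0274 mmol/kg

[CO2*] = 0.0274 mmol/kg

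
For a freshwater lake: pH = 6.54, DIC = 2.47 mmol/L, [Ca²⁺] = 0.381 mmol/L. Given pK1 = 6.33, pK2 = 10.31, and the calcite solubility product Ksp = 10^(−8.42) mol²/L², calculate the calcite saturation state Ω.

Ω = 0.0260

α₂ = 1 / (1 + [H⁺]/K2 + [H⁺]²/(K1K2)) = 1 / (1 + 10^+3.77 + 10^+3.56)
   = 1 / (1 + 5888.4 + 3630.8) = 1/9520.2 = 0.0001050
[CO3²⁻] = α₂ × DIC = 0.0001050 × 2.47 = 0.0002594 mmol/L = 0.2594 μmol/L
Ksp = 10^(−8.42) = 3.802×10^-9
Ω = [Ca²⁺][CO3²⁻]/Ksp = (0.381×10^-3)(2.594×10^-7) / 3.802×10^-9 = 0.0260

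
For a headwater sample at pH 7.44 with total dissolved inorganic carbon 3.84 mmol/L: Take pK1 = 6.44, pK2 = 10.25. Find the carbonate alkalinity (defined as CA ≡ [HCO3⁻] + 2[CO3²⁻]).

CA = 3.50 mmol/L

CA = [HCO3⁻] + 2[CO3²⁻] = (α₁ + 2α₂)·DIC
At pH 7.44: [H⁺]/K1 = 10^-1.00 = 0.10000, K2/[H⁺] = 10^-2.81 = 0.0015488
α₁ = 1/(1 + 0.10000 + 0.0015488) = 1/1.1015 = 0.9078; α₂ = α₁·K2/[H⁺] = 0.001406
α₁ + 2α₂ = 0.9106
CA = 0.9106 × 3.84 = 3.50 mmol/L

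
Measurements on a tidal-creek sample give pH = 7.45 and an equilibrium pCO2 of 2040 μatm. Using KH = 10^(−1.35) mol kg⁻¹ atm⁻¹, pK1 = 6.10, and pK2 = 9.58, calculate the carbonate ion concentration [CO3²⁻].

[CO2*] = KH · pCO2 = 10^(−1.35) × 2040×10^-6 = 9.112×10^-5 mol/kg
α₀ = 1/(1 + K1/[H⁺] + K1K2/[H⁺]²) = 1/(1 + 10^+1.35 + 10^-0.78) = 0.04246
DIC = [CO2*]/α₀ = 9.112×10^-5 / 0.04246 = 2.146 mmol/kg
[CO3²⁻] = α₂·DIC; α₂ = 0.007046, so [CO3²⁻] = 0.007046 × 2.146 = 0.0151 mmol/kg = 15.1 μmol/kg

[CO3²⁻] = 15.1 μmol/kg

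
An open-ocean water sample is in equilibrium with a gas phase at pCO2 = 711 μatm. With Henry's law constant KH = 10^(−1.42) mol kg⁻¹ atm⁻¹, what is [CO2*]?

[CO2*] = 27.0 μmol/kg

KH = 10^(−1.42) = 3.802×10^-2 mol kg⁻¹ atm⁻¹
[CO2*] = KH · pCO2 = 3.802×10^-2 × 711×10^-6 atm = 2.70×10^-5 mol/kg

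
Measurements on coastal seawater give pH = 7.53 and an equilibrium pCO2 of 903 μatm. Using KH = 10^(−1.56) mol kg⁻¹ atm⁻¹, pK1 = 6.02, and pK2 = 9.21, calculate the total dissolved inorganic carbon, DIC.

DIC = 0.846 mmol/kg

[CO2*] = KH · pCO2 = 10^(−1.56) × 903×10^-6 = 2.487×10^-5 mol/kg
α₀ = 1/(1 + K1/[H⁺] + K1K2/[H⁺]²) = 1/(1 + 10^+1.51 + 10^-0.17) = 0.02938
DIC = [CO2*]/α₀ = 2.487×10^-5 / 0.02938 = 0.846 mmol/kg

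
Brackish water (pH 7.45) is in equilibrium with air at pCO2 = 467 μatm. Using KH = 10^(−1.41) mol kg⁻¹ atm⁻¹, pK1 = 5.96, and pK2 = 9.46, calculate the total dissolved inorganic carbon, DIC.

DIC = 0.585 mmol/kg

[CO2*] = KH · pCO2 = 10^(−1.41) × 467×10^-6 = 1.817×10^-5 mol/kg
α₀ = 1/(1 + K1/[H⁺] + K1K2/[H⁺]²) = 1/(1 + 10^+1.49 + 10^-0.52) = 0.03105
DIC = [CO2*]/α₀ = 1.817×10^-5 / 0.03105 = 0.585 mmol/kg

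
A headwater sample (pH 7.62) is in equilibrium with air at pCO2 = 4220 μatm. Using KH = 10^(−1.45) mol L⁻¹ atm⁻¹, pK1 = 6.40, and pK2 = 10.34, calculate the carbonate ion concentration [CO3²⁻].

[CO2*] = KH · pCO2 = 10^(−1.45) × 4220×10^-6 = 1.497×10^-4 mol/L
α₀ = 1/(1 + K1/[H⁺] + K1K2/[H⁺]²) = 1/(1 + 10^+1.22 + 10^-1.50) = 0.05673
DIC = [CO2*]/α₀ = 1.497×10^-4 / 0.05673 = 2.639 mmol/L
[CO3²⁻] = α₂·DIC; α₂ = 0.001794, so [CO3²⁻] = 0.001794 × 2.639 = 0.00473 mmol/L = 4.73 μmol/L

[CO3²⁻] = 4.73 μmol/L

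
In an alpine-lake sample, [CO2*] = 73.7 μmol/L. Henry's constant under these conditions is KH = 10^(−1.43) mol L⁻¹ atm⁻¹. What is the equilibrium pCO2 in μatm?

pCO2 = 1980 μatm

KH = 10^(−1.43) = 3.715×10^-2 mol L⁻¹ atm⁻¹
pCO2 = [CO2*]/KH = 73.7×10^-6 / 3.715×10^-2 = 1.98×10^-3 atm = 1980 μatm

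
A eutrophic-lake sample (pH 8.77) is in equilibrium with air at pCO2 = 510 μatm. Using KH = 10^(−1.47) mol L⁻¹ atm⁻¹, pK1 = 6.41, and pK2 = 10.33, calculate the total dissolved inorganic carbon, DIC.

[CO2*] = KH · pCO2 = 10^(−1.47) × 510×10^-6 = 1.728×10^-5 mol/L
α₀ = 1/(1 + K1/[H⁺] + K1K2/[H⁺]²) = 1/(1 + 10^+2.36 + 10^+0.80) = 0.004230
DIC = [CO2*]/α₀ = 1.728×10^-5 / 0.004230 = 4.09 mmol/L

DIC = 4.09 mmol/L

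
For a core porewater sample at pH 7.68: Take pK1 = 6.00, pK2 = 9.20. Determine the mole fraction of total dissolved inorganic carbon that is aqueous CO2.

α₀ = 0.0199

α₀ = 1 / (1 + K1/[H⁺] + K1K2/[H⁺]²) = 1 / (1 + 10^+1.68 + 10^+0.16)
   = 1 / (1 + 47.863 + 1.4454) = 1/50.308 = 0.01988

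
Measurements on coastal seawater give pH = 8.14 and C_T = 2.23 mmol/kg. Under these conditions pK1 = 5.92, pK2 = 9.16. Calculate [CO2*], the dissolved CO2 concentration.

[CO2*] = 12.2 μmol/kg

α₀ = 1 / (1 + K1/[H⁺] + K1K2/[H⁺]²) = 1 / (1 + 10^+2.22 + 10^+1.20)
   = 1 / (1 + 165.96 + 15.849) = 1/182.81 = 0.005470
[CO2*] = α₀ × DIC = 0.005470 × 2.23 = 0.0122 mmol/kg = 12.2 μmol/kg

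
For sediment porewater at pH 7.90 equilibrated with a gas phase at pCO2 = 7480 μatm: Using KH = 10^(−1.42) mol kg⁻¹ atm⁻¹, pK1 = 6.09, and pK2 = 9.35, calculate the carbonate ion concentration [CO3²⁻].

[CO2*] = KH · pCO2 = 10^(−1.42) × 7480×10^-6 = 2.844×10^-4 mol/kg
α₀ = 1/(1 + K1/[H⁺] + K1K2/[H⁺]²) = 1/(1 + 10^+1.81 + 10^+0.36) = 0.01474
DIC = [CO2*]/α₀ = 2.844×10^-4 / 0.01474 = 19.30 mmol/kg
[CO3²⁻] = α₂·DIC; α₂ = 0.03376, so [CO3²⁻] = 0.03376 × 19.30 = 0.651 mmol/kg

[CO3²⁻] = 0.651 mmol/kg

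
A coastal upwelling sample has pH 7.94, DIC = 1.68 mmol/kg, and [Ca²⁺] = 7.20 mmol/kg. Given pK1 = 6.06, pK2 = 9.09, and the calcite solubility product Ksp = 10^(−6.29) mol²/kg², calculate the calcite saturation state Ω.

α₂ = 1 / (1 + [H⁺]/K2 + [H⁺]²/(K1K2)) = 1 / (1 + 10^+1.15 + 10^-0.73)
   = 1 / (1 + 14.125 + 0.18621) = 1/15.312 = 0.06531
[CO3²⁻] = α₂ × DIC = 0.06531 × 1.68 = 0.1097 mmol/kg
Ksp = 10^(−6.29) = 5.129×10^-7
Ω = [Ca²⁺][CO3²⁻]/Ksp = (7.20×10^-3)(1.097×10^-4) / 5.129×10^-7 = 1.54

Ω = 1.54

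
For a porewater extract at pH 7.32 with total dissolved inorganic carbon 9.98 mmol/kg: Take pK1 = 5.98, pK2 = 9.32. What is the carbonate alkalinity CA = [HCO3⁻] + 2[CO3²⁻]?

CA = 9.64 mmol/kg

CA = [HCO3⁻] + 2[CO3²⁻] = (α₁ + 2α₂)·DIC
At pH 7.32: [H⁺]/K1 = 10^-1.34 = 0.045709, K2/[H⁺] = 10^-2.00 = 0.010000
α₁ = 1/(1 + 0.045709 + 0.010000) = 1/1.0557 = 0.9472; α₂ = α₁·K2/[H⁺] = 0.009472
α₁ + 2α₂ = 0.9662
CA = 0.9662 × 9.98 = 9.64 mmol/kg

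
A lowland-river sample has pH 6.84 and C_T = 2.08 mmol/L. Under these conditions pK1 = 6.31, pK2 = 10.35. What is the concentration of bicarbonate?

α₁ = 1 / (1 + [H⁺]/K1 + K2/[H⁺]) = 1 / (1 + 10^-0.53 + 10^-3.51)
   = 1 / (1 + 0.29512 + 0.00030903) = 1/1.2954 = 0.7719
[HCO3⁻] = α₁ × DIC = 0.7719 × 2.08 = 1.61 mmol/L

[HCO3⁻] = 1.61 mmol/L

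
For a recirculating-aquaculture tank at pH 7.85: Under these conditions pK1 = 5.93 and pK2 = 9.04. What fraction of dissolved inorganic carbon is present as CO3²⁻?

α₂ = 1 / (1 + [H⁺]/K2 + [H⁺]²/(K1K2)) = 1 / (1 + 10^+1.19 + 10^-0.73)
   = 1 / (1 + 15.488 + 0.18621) = 1/16.674 = 0.05997

α₂ = 0.0600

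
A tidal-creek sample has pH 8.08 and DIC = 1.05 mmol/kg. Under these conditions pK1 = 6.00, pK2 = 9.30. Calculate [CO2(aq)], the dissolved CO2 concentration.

[CO2*] = 8.17 μmol/kg

α₀ = 1 / (1 + K1/[H⁺] + K1K2/[H⁺]²) = 1 / (1 + 10^+2.08 + 10^+0.86)
   = 1 / (1 + 120.23 + 7.2444) = 1/128.47 = 0.007784
[CO2*] = α₀ × DIC = 0.007784 × 1.05 = 0.00817 mmol/kg = 8.17 μmol/kg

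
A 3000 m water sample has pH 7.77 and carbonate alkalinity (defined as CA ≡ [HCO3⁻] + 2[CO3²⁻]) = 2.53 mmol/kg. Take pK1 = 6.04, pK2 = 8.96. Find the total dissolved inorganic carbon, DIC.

CA = [HCO3⁻] + 2[CO3²⁻] = (α₁ + 2α₂)·DIC
At pH 7.77: [H⁺]/K1 = 10^-1.73 = 0.018621, K2/[H⁺] = 10^-1.19 = 0.064565
α₁ = 1/(1 + 0.018621 + 0.064565) = 1/1.0832 = 0.9232; α₂ = α₁·K2/[H⁺] = 0.05961
α₁ + 2α₂ = 1.0424
DIC = CA / (α₁ + 2α₂) = 2.53 / 1.0424 = 2.43 mmol/kg

DIC = 2.43 mmol/kg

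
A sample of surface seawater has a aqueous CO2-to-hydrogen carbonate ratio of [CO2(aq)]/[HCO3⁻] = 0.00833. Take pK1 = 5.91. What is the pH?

pH = 7.99

From K1 = [H⁺][HCO3⁻]/[CO2(aq)]:  pH = pK1 − log₁₀([CO2(aq)]/[HCO3⁻])
log₁₀(0.00833) = -2.079
pH = 5.91 − (-2.079) = 7.99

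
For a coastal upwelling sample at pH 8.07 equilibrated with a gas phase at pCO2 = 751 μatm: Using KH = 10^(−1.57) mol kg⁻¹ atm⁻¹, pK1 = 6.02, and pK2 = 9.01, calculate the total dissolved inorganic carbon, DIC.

[CO2*] = KH · pCO2 = 10^(−1.57) × 751×10^-6 = 2.021×10^-5 mol/kg
α₀ = 1/(1 + K1/[H⁺] + K1K2/[H⁺]²) = 1/(1 + 10^+2.05 + 10^+1.11) = 0.007931
DIC = [CO2*]/α₀ = 2.021×10^-5 / 0.007931 = 2.55 mmol/kg

DIC = 2.55 mmol/kg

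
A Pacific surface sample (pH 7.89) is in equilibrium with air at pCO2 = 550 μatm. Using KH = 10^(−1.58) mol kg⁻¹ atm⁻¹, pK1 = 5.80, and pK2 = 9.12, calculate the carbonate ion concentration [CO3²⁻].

[CO2*] = KH · pCO2 = 10^(−1.58) × 550×10^-6 = 1.447×10^-5 mol/kg
α₀ = 1/(1 + K1/[H⁺] + K1K2/[H⁺]²) = 1/(1 + 10^+2.09 + 10^+0.86) = 0.007618
DIC = [CO2*]/α₀ = 1.447×10^-5 / 0.007618 = 1.899 mmol/kg
[CO3²⁻] = α₂·DIC; α₂ = 0.05519, so [CO3²⁻] = 0.05519 × 1.899 = 0.105 mmol/kg

[CO3²⁻] = 0.105 mmol/kg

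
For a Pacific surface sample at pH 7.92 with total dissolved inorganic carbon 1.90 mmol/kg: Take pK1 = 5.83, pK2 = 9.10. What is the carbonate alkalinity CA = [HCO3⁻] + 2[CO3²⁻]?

CA = [HCO3⁻] + 2[CO3²⁻] = (α₁ + 2α₂)·DIC
At pH 7.92: [H⁺]/K1 = 10^-2.09 = 0.0081283, K2/[H⁺] = 10^-1.18 = 0.066069
α₁ = 1/(1 + 0.0081283 + 0.066069) = 1/1.0742 = 0.9309; α₂ = α₁·K2/[H⁺] = 0.06151
α₁ + 2α₂ = 1.0539
CA = 1.0539 × 1.90 = 2.00 mmol/kg

CA = 2.00 mmol/kg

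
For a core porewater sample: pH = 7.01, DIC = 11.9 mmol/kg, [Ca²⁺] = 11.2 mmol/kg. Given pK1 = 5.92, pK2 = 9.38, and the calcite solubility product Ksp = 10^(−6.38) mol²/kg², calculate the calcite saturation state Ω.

α₂ = 1 / (1 + [H⁺]/K2 + [H⁺]²/(K1K2)) = 1 / (1 + 10^+2.37 + 10^+1.28)
   = 1 / (1 + 234.42 + 19.055) = 1/254.48 = 0.003930
[CO3²⁻] = α₂ × DIC = 0.003930 × 11.9 = 0.04676 mmol/kg
Ksp = 10^(−6.38) = 4.169×10^-7
Ω = [Ca²⁺][CO3²⁻]/Ksp = (11.2×10^-3)(4.676×10^-5) / 4.169×10^-7 = 1.26

Ω = 1.26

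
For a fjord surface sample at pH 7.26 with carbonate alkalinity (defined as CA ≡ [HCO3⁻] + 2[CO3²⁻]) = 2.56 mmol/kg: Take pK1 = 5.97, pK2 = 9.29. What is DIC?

DIC = 2.67 mmol/kg

CA = [HCO3⁻] + 2[CO3²⁻] = (α₁ + 2α₂)·DIC
At pH 7.26: [H⁺]/K1 = 10^-1.29 = 0.051286, K2/[H⁺] = 10^-2.03 = 0.0093325
α₁ = 1/(1 + 0.051286 + 0.0093325) = 1/1.0606 = 0.9428; α₂ = α₁·K2/[H⁺] = 0.008799
α₁ + 2α₂ = 0.9604
DIC = CA / (α₁ + 2α₂) = 2.56 / 0.9604 = 2.67 mmol/kg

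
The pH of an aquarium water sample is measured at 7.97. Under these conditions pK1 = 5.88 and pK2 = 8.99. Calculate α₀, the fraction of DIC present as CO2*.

α₀ = 1 / (1 + K1/[H⁺] + K1K2/[H⁺]²) = 1 / (1 + 10^+2.09 + 10^+1.07)
   = 1 / (1 + 123.03 + 11.749) = 1/135.78 = 0.007365

α₀ = 0.00737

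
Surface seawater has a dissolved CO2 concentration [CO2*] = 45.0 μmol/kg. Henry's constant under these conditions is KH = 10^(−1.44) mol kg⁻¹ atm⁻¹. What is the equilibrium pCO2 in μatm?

KH = 10^(−1.44) = 3.631×10^-2 mol kg⁻¹ atm⁻¹
pCO2 = [CO2*]/KH = 45.0×10^-6 / 3.631×10^-2 = 1.24×10^-3 atm = 1240 μatm

pCO2 = 1240 μatm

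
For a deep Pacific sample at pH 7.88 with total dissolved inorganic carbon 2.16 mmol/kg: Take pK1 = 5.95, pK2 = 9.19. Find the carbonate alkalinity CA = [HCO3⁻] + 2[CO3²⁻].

CA = [HCO3⁻] + 2[CO3²⁻] = (α₁ + 2α₂)·DIC
At pH 7.88: [H⁺]/K1 = 10^-1.93 = 0.011749, K2/[H⁺] = 10^-1.31 = 0.048978
α₁ = 1/(1 + 0.011749 + 0.048978) = 1/1.0607 = 0.9427; α₂ = α₁·K2/[H⁺] = 0.04617
α₁ + 2α₂ = 1.0351
CA = 1.0351 × 2.16 = 2.24 mmol/kg

CA = 2.24 mmol/kg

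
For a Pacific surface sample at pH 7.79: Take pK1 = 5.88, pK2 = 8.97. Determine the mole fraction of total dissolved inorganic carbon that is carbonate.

α₂ = 0.0613

α₂ = 1 / (1 + [H⁺]/K2 + [H⁺]²/(K1K2)) = 1 / (1 + 10^+1.18 + 10^-0.73)
   = 1 / (1 + 15.136 + 0.18621) = 1/16.322 = 0.06127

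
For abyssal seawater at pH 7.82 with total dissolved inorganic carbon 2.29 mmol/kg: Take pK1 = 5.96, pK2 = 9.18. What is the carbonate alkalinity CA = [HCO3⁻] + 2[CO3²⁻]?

CA = [HCO3⁻] + 2[CO3²⁻] = (α₁ + 2α₂)·DIC
At pH 7.82: [H⁺]/K1 = 10^-1.86 = 0.013804, K2/[H⁺] = 10^-1.36 = 0.043652
α₁ = 1/(1 + 0.013804 + 0.043652) = 1/1.0575 = 0.9457; α₂ = α₁·K2/[H⁺] = 0.04128
α₁ + 2α₂ = 1.0282
CA = 1.0282 × 2.29 = 2.35 mmol/kg

CA = 2.35 mmol/kg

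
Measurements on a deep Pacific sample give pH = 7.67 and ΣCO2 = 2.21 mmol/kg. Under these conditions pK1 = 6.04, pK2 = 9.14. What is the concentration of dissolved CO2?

[CO2*] = 0.0490 mmol/kg

α₀ = 1 / (1 + K1/[H⁺] + K1K2/[H⁺]²) = 1 / (1 + 10^+1.63 + 10^+0.16)
   = 1 / (1 + 42.658 + 1.4454) = 1/45.103 = 0.02217
[CO2*] = α₀ × DIC = 0.02217 × 2.21 = 0.0490 mmol/kg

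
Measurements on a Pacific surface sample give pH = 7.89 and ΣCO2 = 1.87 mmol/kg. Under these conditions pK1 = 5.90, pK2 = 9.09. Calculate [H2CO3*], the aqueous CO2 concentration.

[CO2*] = 17.8 μmol/kg

α₀ = 1 / (1 + K1/[H⁺] + K1K2/[H⁺]²) = 1 / (1 + 10^+1.99 + 10^+0.79)
   = 1 / (1 + 97.724 + 6.1660) = 1/104.89 = 0.009534
[CO2*] = α₀ × DIC = 0.009534 × 1.87 = 0.0178 mmol/kg = 17.8 μmol/kg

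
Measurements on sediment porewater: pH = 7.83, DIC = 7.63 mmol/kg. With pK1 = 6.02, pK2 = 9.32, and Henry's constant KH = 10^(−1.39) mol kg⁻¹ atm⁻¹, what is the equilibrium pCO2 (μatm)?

α₀ = 1 / (1 + K1/[H⁺] + K1K2/[H⁺]²) = 1 / (1 + 10^+1.81 + 10^+0.32)
   = 1 / (1 + 64.565 + 2.0893) = 1/67.655 = 0.01478
[CO2*] = α₀ × DIC = 0.01478 × 7.63 = 0.1128 mmol/kg
pCO2 = [CO2*]/KH = 1.128×10^-4 / 4.074×10^-2 = 2770 μatm

pCO2 = 2770 μatm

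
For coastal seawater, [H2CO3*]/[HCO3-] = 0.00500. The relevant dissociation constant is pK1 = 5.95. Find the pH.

From K1 = [H⁺][HCO3-]/[H2CO3*]:  pH = pK1 − log₁₀([H2CO3*]/[HCO3-])
log₁₀(0.00500) = -2.301
pH = 5.95 − (-2.301) = 8.25

pH = 8.25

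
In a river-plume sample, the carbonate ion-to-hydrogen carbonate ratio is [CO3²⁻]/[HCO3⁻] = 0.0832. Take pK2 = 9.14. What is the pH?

From K2 = [H⁺][CO3²⁻]/[HCO3⁻]:  pH = pK2 + log₁₀([CO3²⁻]/[HCO3⁻])
log₁₀(0.0832) = -1.080
pH = 9.14 + (-1.080) = 8.06

pH = 8.06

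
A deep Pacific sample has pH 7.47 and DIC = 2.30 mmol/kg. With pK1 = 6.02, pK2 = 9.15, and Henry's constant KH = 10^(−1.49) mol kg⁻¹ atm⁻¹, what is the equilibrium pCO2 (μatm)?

pCO2 = 2390 μatm

α₀ = 1 / (1 + K1/[H⁺] + K1K2/[H⁺]²) = 1 / (1 + 10^+1.45 + 10^-0.23)
   = 1 / (1 + 28.184 + 0.58884) = 1/29.773 = 0.03359
[CO2*] = α₀ × DIC = 0.03359 × 2.30 = 0.07725 mmol/kg
pCO2 = [CO2*]/KH = 7.725×10^-5 / 3.236×10^-2 = 2390 μatm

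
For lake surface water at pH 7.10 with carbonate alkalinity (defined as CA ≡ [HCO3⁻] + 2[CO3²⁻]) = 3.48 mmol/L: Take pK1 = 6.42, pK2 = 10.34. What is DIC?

CA = [HCO3⁻] + 2[CO3²⁻] = (α₁ + 2α₂)·DIC
At pH 7.10: [H⁺]/K1 = 10^-0.68 = 0.20893, K2/[H⁺] = 10^-3.24 = 0.00057544
α₁ = 1/(1 + 0.20893 + 0.00057544) = 1/1.2095 = 0.8268; α₂ = α₁·K2/[H⁺] = 0.0004758
α₁ + 2α₂ = 0.8277
DIC = CA / (α₁ + 2α₂) = 3.48 / 0.8277 = 4.20 mmol/L

DIC = 4.20 mmol/L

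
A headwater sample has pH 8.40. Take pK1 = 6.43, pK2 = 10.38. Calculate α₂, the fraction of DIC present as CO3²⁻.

α₂ = 1 / (1 + [H⁺]/K2 + [H⁺]²/(K1K2)) = 1 / (1 + 10^+1.98 + 10^+0.01)
   = 1 / (1 + 95.499 + 1.0233) = 1/97.523 = 0.01025

α₂ = 0.0103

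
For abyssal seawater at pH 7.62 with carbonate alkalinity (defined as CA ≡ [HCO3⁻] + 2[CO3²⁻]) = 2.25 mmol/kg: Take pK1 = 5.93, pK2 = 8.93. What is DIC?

CA = [HCO3⁻] + 2[CO3²⁻] = (α₁ + 2α₂)·DIC
At pH 7.62: [H⁺]/K1 = 10^-1.69 = 0.020417, K2/[H⁺] = 10^-1.31 = 0.048978
α₁ = 1/(1 + 0.020417 + 0.048978) = 1/1.0694 = 0.9351; α₂ = α₁·K2/[H⁺] = 0.04580
α₁ + 2α₂ = 1.0267
DIC = CA / (α₁ + 2α₂) = 2.25 / 1.0267 = 2.19 mmol/kg

DIC = 2.19 mmol/kg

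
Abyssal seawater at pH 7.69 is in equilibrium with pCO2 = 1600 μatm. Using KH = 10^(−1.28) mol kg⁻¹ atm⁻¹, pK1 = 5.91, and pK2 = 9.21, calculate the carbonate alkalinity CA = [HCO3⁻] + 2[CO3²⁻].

CA = 5.37 mmol/kg

[CO2*] = KH · pCO2 = 10^(−1.28) × 1600×10^-6 = 8.397×10^-5 mol/kg
α₀ = 1/(1 + K1/[H⁺] + K1K2/[H⁺]²) = 1/(1 + 10^+1.78 + 10^+0.26) = 0.01585
DIC = [CO2*]/α₀ = 8.397×10^-5 / 0.01585 = 5.296 mmol/kg
CA = (α₁ + 2α₂)·DIC = (0.9553 + 2×0.02885) × 5.296 = 5.37 mmol/kg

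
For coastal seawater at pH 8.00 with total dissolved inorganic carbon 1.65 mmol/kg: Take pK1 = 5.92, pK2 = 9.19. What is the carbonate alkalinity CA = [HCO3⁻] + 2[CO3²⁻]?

CA = [HCO3⁻] + 2[CO3²⁻] = (α₁ + 2α₂)·DIC
At pH 8.00: [H⁺]/K1 = 10^-2.08 = 0.0083176, K2/[H⁺] = 10^-1.19 = 0.064565
α₁ = 1/(1 + 0.0083176 + 0.064565) = 1/1.0729 = 0.9321; α₂ = α₁·K2/[H⁺] = 0.06018
α₁ + 2α₂ = 1.0524
CA = 1.0524 × 1.65 = 1.74 mmol/kg

CA = 1.74 mmol/kg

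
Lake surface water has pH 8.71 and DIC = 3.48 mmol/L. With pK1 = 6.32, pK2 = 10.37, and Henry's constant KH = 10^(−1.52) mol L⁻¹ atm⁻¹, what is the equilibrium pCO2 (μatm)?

α₀ = 1 / (1 + K1/[H⁺] + K1K2/[H⁺]²) = 1 / (1 + 10^+2.39 + 10^+0.73)
   = 1 / (1 + 245.47 + 5.3703) = 1/251.84 = 0.003971
[CO2*] = α₀ × DIC = 0.003971 × 3.48 = 0.01382 mmol/L = 13.82 μmol/L
pCO2 = [CO2*]/KH = 1.382×10^-5 / 3.020×10^-2 = 458 μatm

pCO2 = 458 μatm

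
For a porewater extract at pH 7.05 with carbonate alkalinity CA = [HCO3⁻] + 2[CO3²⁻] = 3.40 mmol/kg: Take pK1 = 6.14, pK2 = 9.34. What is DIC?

DIC = 3.80 mmol/kg

CA = [HCO3⁻] + 2[CO3²⁻] = (α₁ + 2α₂)·DIC
At pH 7.05: [H⁺]/K1 = 10^-0.91 = 0.12303, K2/[H⁺] = 10^-2.29 = 0.0051286
α₁ = 1/(1 + 0.12303 + 0.0051286) = 1/1.1282 = 0.8864; α₂ = α₁·K2/[H⁺] = 0.004546
α₁ + 2α₂ = 0.8955
DIC = CA / (α₁ + 2α₂) = 3.40 / 0.8955 = 3.80 mmol/kg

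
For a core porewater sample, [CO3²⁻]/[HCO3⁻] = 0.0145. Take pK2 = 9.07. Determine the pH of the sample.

From K2 = [H⁺][CO3²⁻]/[HCO3⁻]:  pH = pK2 + log₁₀([CO3²⁻]/[HCO3⁻])
log₁₀(0.0145) = -1.839
pH = 9.07 + (-1.839) = 7.23

pH = 7.23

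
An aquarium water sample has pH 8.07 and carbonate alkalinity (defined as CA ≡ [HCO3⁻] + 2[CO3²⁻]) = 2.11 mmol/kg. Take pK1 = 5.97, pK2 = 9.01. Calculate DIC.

DIC = 1.93 mmol/kg

CA = [HCO3⁻] + 2[CO3²⁻] = (α₁ + 2α₂)·DIC
At pH 8.07: [H⁺]/K1 = 10^-2.10 = 0.0079433, K2/[H⁺] = 10^-0.94 = 0.11482
α₁ = 1/(1 + 0.0079433 + 0.11482) = 1/1.1228 = 0.8907; α₂ = α₁·K2/[H⁺] = 0.1023
α₁ + 2α₂ = 1.0952
DIC = CA / (α₁ + 2α₂) = 2.11 / 1.0952 = 1.93 mmol/kg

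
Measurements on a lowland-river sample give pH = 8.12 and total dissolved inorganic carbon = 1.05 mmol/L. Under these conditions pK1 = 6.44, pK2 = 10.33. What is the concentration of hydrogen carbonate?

α₁ = 1 / (1 + [H⁺]/K1 + K2/[H⁺]) = 1 / (1 + 10^-1.68 + 10^-2.21)
   = 1 / (1 + 0.020893 + 0.0061660) = 1/1.0271 = 0.9737
[HCO3⁻] = α₁ × DIC = 0.9737 × 1.05 = 1.02 mmol/L

[HCO3⁻] = 1.02 mmol/L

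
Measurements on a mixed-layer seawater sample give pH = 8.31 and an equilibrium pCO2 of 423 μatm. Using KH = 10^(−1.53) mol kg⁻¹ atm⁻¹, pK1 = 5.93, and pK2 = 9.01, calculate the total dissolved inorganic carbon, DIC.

[CO2*] = KH · pCO2 = 10^(−1.53) × 423×10^-6 = 1.248×10^-5 mol/kg
α₀ = 1/(1 + K1/[H⁺] + K1K2/[H⁺]²) = 1/(1 + 10^+2.38 + 10^+1.68) = 0.003463
DIC = [CO2*]/α₀ = 1.248×10^-5 / 0.003463 = 3.60 mmol/kg

DIC = 3.60 mmol/kg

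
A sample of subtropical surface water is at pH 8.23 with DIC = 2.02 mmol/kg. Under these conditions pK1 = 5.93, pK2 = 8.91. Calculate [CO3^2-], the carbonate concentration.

α₂ = 1 / (1 + [H⁺]/K2 + [H⁺]²/(K1K2)) = 1 / (1 + 10^+0.68 + 10^-1.62)
   = 1 / (1 + 4.7863 + 0.023988) = 1/5.8103 = 0.1721
[CO3²⁻] = α₂ × DIC = 0.1721 × 2.02 = 0.348 mmol/kg

[CO3²⁻] = 0.348 mmol/kg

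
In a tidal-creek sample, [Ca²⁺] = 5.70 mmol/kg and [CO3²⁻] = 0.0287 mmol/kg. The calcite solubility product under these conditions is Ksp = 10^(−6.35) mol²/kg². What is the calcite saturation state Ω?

Ω = 0.366

Ksp = 10^(−6.35) = 4.467×10^-7
Ω = [Ca²⁺][CO3²⁻]/Ksp = (5.70×10^-3)(0.0287×10^-3) / 4.467×10^-7 = 0.366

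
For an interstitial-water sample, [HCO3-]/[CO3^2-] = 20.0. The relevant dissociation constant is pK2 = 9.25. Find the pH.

From K2 = [H⁺][CO3^2-]/[HCO3-]:  pH = pK2 − log₁₀([HCO3-]/[CO3^2-])
log₁₀(20.0) = +1.301
pH = 9.25 − (+1.301) = 7.95

pH = 7.95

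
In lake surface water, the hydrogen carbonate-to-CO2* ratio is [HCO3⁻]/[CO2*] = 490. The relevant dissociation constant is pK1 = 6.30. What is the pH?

pH = 8.99

From K1 = [H⁺][HCO3⁻]/[CO2*]:  pH = pK1 + log₁₀([HCO3⁻]/[CO2*])
log₁₀(490) = +2.690
pH = 6.30 + (+2.690) = 8.99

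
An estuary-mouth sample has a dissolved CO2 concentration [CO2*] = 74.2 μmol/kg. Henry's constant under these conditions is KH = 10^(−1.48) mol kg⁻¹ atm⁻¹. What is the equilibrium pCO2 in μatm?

KH = 10^(−1.48) = 3.311×10^-2 mol kg⁻¹ atm⁻¹
pCO2 = [CO2*]/KH = 74.2×10^-6 / 3.311×10^-2 = 2.24×10^-3 atm = 2240 μatm

pCO2 = 2240 μatm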